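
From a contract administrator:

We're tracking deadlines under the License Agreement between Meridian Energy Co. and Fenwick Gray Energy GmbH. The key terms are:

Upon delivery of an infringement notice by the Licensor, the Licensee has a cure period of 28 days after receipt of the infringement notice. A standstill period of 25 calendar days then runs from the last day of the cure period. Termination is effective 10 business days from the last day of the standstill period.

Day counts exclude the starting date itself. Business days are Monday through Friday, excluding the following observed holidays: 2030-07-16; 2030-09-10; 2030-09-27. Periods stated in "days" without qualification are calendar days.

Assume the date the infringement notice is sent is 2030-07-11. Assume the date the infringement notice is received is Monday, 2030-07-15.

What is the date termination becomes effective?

2030-09-23

Adding 28 calendar days to 2030-07-15 gives 2030-08-12, which is the last day of the cure period.
The last day of the standstill period: 2030-08-12 + 25 days = 2030-09-06.
The date termination becomes effective: 10 business days after Friday, 2030-09-06, skipping weekends and the listed holiday on Sep 10 — Sep 9, Sep 11, Sep 12, Sep 13, Sep 16, Sep 17, Sep 18, Sep 19, Sep 20, Sep 23 — lands on Monday, 2030-09-23.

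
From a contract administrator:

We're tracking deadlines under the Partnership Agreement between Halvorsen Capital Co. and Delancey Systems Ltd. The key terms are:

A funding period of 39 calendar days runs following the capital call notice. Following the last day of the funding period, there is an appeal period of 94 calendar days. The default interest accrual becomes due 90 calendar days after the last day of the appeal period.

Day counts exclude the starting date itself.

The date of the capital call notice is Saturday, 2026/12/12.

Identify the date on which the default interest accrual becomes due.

The last day of the funding period: 39 calendar days after 2026/12/12 is 2027/01/20.
Adding 94 calendar days to 2027/01/20 gives 2027/04/24, which is the last day of the appeal period.
The date on which the default interest accrual becomes due: 90 calendar days after 2027/04/24 is 2027/07/23.

2027/07/23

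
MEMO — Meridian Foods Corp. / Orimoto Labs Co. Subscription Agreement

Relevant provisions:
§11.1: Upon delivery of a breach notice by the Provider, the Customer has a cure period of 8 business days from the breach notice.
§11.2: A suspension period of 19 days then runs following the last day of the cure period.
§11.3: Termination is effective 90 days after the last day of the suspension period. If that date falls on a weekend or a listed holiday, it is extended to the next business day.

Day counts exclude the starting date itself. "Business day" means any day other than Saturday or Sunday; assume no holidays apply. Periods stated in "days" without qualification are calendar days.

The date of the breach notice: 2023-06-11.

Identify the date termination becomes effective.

From Sunday, 2023-06-11, 8 business days (Jun 12, Jun 13, Jun 14, Jun 15, Jun 16, Jun 19, Jun 20, Jun 21, skipping weekends) brings us to Wednesday, 2023-06-21, which is the last day of the cure period.
The last day of the suspension period: 19 calendar days after 2023-06-21 is 2023-07-10.
Adding 90 calendar days to 2023-07-10 gives 2023-10-08, which is the date termination becomes effective. That falls on a Sunday, so it rolls to the next business day, Monday, 2023-10-09.

2023-10-09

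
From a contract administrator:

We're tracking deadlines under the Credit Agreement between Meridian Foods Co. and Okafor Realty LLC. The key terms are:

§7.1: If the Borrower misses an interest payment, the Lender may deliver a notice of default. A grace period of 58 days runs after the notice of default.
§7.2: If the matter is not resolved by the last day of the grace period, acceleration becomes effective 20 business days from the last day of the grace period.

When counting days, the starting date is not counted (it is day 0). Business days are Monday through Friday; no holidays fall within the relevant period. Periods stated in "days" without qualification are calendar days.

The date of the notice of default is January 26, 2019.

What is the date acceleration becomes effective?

April 22, 2019

The last day of the grace period: January 26, 2019 + 58 days = March 25, 2019.
The date acceleration becomes effective: 20 business days after Monday, March 25, 2019, skipping weekends — Mar 26, Mar 27, Mar 28, Mar 29, …, Apr 18, Apr 19, Apr 22 — lands on Monday, April 22, 2019.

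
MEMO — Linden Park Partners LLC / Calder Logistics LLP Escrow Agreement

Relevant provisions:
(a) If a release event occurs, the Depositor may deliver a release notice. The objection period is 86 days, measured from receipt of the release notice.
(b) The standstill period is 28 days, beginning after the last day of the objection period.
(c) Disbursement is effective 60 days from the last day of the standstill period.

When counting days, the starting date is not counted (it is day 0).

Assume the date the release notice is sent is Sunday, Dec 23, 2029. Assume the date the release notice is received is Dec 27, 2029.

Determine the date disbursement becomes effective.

Jun 19, 2030

The last day of the objection period: Dec 27, 2029 + 86 days = Mar 23, 2030.
Adding 28 calendar days to Mar 23, 2030 gives Apr 20, 2030, which is the last day of the standstill period.
Adding 60 calendar days to Apr 20, 2030 gives Jun 19, 2030, which is the date disbursement becomes effective.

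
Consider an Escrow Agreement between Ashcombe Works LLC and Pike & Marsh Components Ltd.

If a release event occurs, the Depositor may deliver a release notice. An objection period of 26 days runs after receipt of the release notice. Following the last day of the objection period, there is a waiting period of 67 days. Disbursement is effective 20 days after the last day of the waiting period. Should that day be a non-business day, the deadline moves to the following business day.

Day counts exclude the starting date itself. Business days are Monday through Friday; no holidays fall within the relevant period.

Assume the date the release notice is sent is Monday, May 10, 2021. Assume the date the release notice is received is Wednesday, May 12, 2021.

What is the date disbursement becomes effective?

The last day of the objection period: May 12, 2021 + 26 days = June 7, 2021.
The last day of the waiting period: 67 calendar days after June 7, 2021 is August 13, 2021.
Adding 20 calendar days to August 13, 2021 gives September 2, 2021, which is the date disbursement becomes effective. September 2, 2021 is a Thursday, so no roll-forward applies.

September 2, 2021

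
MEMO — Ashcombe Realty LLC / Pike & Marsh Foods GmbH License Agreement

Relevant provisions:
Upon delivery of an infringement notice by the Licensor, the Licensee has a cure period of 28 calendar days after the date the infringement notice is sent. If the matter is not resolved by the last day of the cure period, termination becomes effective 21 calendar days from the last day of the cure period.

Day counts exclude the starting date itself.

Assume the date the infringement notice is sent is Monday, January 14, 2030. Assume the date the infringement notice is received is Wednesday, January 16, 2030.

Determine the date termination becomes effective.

March 4, 2030

Adding 28 calendar days to January 14, 2030 gives February 11, 2030, which is the last day of the cure period.
Adding 21 calendar days to February 11, 2030 gives March 4, 2030, which is the date termination becomes effective.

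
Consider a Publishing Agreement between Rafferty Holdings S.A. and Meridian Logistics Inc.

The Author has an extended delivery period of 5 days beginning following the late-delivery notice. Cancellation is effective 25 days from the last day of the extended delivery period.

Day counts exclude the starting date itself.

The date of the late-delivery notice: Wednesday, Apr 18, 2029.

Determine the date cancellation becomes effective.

May 18, 2029

Adding 5 calendar days to Apr 18, 2029 gives Apr 23, 2029, which is the last day of the extended delivery period.
The date cancellation becomes effective: 25 calendar days after Apr 23, 2029 is May 18, 2029.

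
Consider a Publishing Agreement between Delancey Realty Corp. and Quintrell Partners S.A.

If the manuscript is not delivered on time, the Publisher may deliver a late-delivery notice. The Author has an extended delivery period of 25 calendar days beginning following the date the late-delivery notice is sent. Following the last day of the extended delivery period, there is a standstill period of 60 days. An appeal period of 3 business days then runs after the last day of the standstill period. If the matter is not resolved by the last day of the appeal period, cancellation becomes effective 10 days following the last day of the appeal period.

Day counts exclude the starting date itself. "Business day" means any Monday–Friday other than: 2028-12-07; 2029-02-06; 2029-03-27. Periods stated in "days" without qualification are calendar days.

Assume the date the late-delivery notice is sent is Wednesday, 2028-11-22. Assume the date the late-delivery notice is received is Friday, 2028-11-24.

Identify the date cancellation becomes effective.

2029-03-02

The last day of the extended delivery period: 25 calendar days after 2028-11-22 is 2028-12-17.
Adding 60 calendar days to 2028-12-17 gives 2029-02-15, which is the last day of the standstill period.
From Thursday, 2029-02-15, 3 business days (Feb 16, Feb 19, Feb 20, skipping weekends) brings us to Tuesday, 2029-02-20, which is the last day of the appeal period.
The date cancellation becomes effective: 10 calendar days after 2029-02-20 is 2029-03-02.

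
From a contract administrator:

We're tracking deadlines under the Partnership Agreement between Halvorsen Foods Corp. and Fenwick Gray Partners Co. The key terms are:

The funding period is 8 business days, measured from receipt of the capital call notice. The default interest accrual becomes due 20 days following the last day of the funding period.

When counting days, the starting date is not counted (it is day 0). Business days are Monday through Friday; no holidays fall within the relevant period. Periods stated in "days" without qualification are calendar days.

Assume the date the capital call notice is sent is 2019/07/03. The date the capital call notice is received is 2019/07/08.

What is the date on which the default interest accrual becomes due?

From Monday, 2019/07/08, 8 business days (Jul 9, Jul 10, Jul 11, Jul 12, Jul 15, Jul 16, Jul 17, Jul 18, skipping weekends) brings us to Thursday, 2019/07/18, which is the last day of the funding period.
The date on which the default interest accrual becomes due: 20 calendar days after 2019/07/18 is 2019/08/07.

2019/08/07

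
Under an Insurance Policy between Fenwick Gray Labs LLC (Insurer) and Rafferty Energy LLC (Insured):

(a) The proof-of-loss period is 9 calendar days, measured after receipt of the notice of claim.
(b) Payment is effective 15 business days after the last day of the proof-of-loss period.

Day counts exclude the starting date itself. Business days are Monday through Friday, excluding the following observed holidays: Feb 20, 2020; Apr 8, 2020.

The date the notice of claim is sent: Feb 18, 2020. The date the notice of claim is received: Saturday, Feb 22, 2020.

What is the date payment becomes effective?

Mar 23, 2020

The last day of the proof-of-loss period: Feb 22, 2020 + 9 days = Mar 2, 2020.
The date payment becomes effective: counting 15 business days from Monday, Mar 2, 2020 (Mar 3, Mar 4, Mar 5, Mar 6, …, Mar 19, Mar 20, Mar 23, skipping weekends) reaches Monday, Mar 23, 2020.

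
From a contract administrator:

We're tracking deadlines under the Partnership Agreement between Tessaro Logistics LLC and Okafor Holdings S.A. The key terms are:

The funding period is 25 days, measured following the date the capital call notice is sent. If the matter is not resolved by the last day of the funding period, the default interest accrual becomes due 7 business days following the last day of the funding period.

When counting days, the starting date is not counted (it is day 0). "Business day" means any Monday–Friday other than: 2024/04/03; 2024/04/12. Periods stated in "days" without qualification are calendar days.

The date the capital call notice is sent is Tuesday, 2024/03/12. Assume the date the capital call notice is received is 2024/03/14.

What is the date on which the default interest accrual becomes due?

Adding 25 calendar days to 2024/03/12 gives 2024/04/06, which is the last day of the funding period.
From Saturday, 2024/04/06, 7 business days (Apr 8, Apr 9, Apr 10, Apr 11, Apr 15, Apr 16, Apr 17, skipping weekends and the listed holiday on Apr 12) brings us to Wednesday, 2024/04/17, which is the date on which the default interest accrual becomes due.

2024/04/17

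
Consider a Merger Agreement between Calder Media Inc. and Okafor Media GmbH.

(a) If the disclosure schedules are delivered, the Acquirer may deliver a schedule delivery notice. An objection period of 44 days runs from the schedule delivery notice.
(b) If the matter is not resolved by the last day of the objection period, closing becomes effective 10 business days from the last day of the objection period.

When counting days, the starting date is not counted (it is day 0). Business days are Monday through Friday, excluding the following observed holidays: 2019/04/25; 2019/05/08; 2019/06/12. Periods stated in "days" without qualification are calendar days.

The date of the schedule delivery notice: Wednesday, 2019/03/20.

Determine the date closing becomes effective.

2019/05/20

The last day of the objection period: 44 calendar days after 2019/03/20 is 2019/05/03.
From Friday, 2019/05/03, 10 business days (May 6, May 7, May 9, May 10, May 13, May 14, May 15, May 16, May 17, May 20, skipping weekends and the listed holiday on May 8) brings us to Monday, 2019/05/20, which is the date closing becomes effective.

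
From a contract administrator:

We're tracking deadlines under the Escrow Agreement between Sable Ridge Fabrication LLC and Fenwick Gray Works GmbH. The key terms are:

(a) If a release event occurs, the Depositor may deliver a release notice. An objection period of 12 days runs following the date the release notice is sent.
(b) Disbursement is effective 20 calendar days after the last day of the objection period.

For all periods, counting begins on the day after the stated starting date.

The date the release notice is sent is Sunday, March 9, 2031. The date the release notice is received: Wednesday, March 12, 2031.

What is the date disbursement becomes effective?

The last day of the objection period: 12 calendar days after March 9, 2031 is March 21, 2031.
The date disbursement becomes effective: March 21, 2031 + 20 days = April 10, 2031.

April 10, 2031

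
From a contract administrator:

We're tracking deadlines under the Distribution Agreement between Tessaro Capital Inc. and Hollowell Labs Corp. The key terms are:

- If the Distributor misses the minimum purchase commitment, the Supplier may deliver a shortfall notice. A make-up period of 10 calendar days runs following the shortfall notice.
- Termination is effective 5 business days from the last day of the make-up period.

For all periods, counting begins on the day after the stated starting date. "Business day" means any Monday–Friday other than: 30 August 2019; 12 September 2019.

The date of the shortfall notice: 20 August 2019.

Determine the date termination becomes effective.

6 September 2019

The last day of the make-up period: 20 August 2019 + 10 days = 30 August 2019.
The date termination becomes effective: 5 business days after Friday, 30 August 2019, skipping weekends — Sep 2, Sep 3, Sep 4, Sep 5, Sep 6 — lands on Friday, 6 September 2019.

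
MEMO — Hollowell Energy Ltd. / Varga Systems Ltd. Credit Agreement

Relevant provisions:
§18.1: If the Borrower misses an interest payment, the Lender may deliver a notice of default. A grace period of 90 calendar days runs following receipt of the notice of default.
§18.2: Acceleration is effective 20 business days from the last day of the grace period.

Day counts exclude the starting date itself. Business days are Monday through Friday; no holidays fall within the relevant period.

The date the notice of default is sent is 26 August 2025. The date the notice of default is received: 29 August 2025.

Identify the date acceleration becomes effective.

25 December 2025

The last day of the grace period: 90 calendar days after 29 August 2025 is 27 November 2025.
The date acceleration becomes effective: counting 20 business days from Thursday, 27 November 2025 (Nov 28, Dec 1, Dec 2, Dec 3, …, Dec 23, Dec 24, Dec 25, skipping weekends) reaches Thursday, 25 December 2025.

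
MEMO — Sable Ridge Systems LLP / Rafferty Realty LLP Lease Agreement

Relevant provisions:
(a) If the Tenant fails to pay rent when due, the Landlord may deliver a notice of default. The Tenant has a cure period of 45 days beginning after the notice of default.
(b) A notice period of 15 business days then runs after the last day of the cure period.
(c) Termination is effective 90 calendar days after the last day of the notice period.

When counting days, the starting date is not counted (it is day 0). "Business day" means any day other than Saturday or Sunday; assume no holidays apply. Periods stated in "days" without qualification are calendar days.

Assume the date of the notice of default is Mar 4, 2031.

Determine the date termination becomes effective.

The last day of the cure period: Mar 4, 2031 + 45 days = Apr 18, 2031.
The last day of the notice period: 15 business days after Friday, Apr 18, 2031, skipping weekends — Apr 21, Apr 22, Apr 23, Apr 24, …, May 7, May 8, May 9 — lands on Friday, May 9, 2031.
The date termination becomes effective: 90 calendar days after May 9, 2031 is Aug 7, 2031.

Aug 7, 2031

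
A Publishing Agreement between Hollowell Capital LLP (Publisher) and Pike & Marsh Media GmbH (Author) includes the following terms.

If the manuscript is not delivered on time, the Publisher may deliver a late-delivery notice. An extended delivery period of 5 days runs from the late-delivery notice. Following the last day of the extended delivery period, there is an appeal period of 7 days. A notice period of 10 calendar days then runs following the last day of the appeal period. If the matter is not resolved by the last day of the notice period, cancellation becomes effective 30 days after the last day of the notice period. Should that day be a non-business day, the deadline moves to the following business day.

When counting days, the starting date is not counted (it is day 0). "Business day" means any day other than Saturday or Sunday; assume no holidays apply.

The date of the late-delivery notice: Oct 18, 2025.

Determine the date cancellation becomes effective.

Adding 5 calendar days to Oct 18, 2025 gives Oct 23, 2025, which is the last day of the extended delivery period.
The last day of the appeal period: Oct 23, 2025 + 7 days = Oct 30, 2025.
Adding 10 calendar days to Oct 30, 2025 gives Nov 9, 2025, which is the last day of the notice period.
The date cancellation becomes effective: 30 calendar days after Nov 9, 2025 is Dec 9, 2025. Dec 9, 2025 is a Tuesday, so no roll-forward applies.

Dec 9, 2025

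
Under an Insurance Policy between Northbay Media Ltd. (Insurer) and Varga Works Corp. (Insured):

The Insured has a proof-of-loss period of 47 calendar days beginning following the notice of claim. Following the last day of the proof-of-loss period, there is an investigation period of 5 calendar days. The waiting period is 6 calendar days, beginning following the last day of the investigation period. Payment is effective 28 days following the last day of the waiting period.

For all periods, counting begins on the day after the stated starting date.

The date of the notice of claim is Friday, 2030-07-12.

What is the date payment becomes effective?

Adding 47 calendar days to 2030-07-12 gives 2030-08-28, which is the last day of the proof-of-loss period.
The last day of the investigation period: 2030-08-28 + 5 days = 2030-09-02.
The last day of the waiting period: 2030-09-02 + 6 days = 2030-09-08.
Adding 28 calendar days to 2030-09-08 gives 2030-10-06, which is the date payment becomes effective.

2030-10-06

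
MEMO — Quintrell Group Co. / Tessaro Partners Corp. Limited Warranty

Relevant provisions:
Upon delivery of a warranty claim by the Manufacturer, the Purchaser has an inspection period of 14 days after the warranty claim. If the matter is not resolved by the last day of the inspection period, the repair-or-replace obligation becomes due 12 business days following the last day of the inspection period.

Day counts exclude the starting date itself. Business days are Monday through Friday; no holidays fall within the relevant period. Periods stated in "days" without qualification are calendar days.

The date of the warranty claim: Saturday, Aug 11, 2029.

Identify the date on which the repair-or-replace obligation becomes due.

The last day of the inspection period: 14 calendar days after Aug 11, 2029 is Aug 25, 2029.
The date on which the repair-or-replace obligation becomes due: 12 business days after Saturday, Aug 25, 2029, skipping weekends — Aug 27, Aug 28, Aug 29, Aug 30, …, Sep 7, Sep 10, Sep 11 — lands on Tuesday, Sep 11, 2029.

Sep 11, 2029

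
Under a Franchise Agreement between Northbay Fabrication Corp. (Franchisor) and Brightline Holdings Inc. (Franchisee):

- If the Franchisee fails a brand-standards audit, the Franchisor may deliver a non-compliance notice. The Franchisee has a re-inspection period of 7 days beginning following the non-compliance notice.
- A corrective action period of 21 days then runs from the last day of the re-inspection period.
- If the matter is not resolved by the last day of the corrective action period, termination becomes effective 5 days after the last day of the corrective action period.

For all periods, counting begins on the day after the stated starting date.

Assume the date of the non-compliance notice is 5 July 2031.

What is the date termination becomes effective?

The last day of the re-inspection period: 7 calendar days after 5 July 2031 is 12 July 2031.
Adding 21 calendar days to 12 July 2031 gives 2 August 2031, which is the last day of the corrective action period.
The date termination becomes effective: 5 calendar days after 2 August 2031 is 7 August 2031.

7 August 2031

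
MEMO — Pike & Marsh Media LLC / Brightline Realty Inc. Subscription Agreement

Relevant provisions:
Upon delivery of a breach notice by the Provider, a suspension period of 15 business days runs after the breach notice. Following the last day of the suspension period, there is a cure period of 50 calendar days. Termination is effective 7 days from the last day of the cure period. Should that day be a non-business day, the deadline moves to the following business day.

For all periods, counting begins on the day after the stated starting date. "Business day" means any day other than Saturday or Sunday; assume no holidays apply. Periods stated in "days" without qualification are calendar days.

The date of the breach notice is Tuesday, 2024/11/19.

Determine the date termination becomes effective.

2025/02/05

From Tuesday, 2024/11/19, 15 business days (Nov 20, Nov 21, Nov 22, Nov 25, …, Dec 6, Dec 9, Dec 10, skipping weekends) brings us to Tuesday, 2024/12/10, which is the last day of the suspension period.
The last day of the cure period: 50 calendar days after 2024/12/10 is 2025/01/29.
The date termination becomes effective: 7 calendar days after 2025/01/29 is 2025/02/05. 2025/02/05 is a Wednesday, so no roll-forward applies.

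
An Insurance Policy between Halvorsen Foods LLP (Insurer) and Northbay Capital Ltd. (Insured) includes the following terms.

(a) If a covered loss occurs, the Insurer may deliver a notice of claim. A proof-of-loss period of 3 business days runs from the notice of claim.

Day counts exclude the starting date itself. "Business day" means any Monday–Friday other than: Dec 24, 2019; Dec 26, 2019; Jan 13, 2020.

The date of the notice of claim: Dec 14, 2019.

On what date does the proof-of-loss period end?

The last day of the proof-of-loss period: counting 3 business days from Saturday, Dec 14, 2019 (Dec 16, Dec 17, Dec 18, skipping weekends) reaches Wednesday, Dec 18, 2019.

Dec 18, 2019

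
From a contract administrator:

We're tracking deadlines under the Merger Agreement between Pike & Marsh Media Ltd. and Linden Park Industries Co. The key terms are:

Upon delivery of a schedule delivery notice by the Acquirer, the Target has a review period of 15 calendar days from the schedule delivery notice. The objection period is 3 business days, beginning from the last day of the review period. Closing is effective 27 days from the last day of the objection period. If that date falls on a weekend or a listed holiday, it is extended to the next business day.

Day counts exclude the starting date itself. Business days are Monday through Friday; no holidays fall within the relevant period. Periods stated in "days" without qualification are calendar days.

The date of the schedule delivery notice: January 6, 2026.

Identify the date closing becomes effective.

Adding 15 calendar days to January 6, 2026 gives January 21, 2026, which is the last day of the review period.
The last day of the objection period: counting 3 business days from Wednesday, January 21, 2026 (Jan 22, Jan 23, Jan 26, skipping weekends) reaches Monday, January 26, 2026.
The date closing becomes effective: January 26, 2026 + 27 days = February 22, 2026. That falls on a Sunday, so it rolls to the next business day, Monday, February 23, 2026.

February 23, 2026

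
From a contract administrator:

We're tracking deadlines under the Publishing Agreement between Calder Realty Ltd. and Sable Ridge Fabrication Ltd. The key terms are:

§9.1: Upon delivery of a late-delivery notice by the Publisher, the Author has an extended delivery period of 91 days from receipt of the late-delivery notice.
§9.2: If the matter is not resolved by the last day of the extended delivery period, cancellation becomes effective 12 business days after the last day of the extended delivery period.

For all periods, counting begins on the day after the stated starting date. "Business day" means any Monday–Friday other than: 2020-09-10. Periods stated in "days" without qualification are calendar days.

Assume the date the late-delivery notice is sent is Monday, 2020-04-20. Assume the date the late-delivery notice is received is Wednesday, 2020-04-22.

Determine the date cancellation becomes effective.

2020-08-07

The last day of the extended delivery period: 91 calendar days after 2020-04-22 is 2020-07-22.
From Wednesday, 2020-07-22, 12 business days (Jul 23, Jul 24, Jul 27, Jul 28, …, Aug 5, Aug 6, Aug 7, skipping weekends) brings us to Friday, 2020-08-07, which is the date cancellation becomes effective.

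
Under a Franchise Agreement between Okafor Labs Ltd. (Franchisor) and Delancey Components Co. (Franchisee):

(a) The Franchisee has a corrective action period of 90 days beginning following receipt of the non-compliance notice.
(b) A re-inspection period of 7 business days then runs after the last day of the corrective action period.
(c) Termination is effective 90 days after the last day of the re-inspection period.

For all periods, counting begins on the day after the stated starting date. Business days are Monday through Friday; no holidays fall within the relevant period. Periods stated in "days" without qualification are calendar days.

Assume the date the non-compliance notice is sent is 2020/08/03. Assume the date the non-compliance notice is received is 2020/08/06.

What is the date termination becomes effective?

2021/02/11

The last day of the corrective action period: 2020/08/06 + 90 days = 2020/11/04.
From Wednesday, 2020/11/04, 7 business days (Nov 5, Nov 6, Nov 9, Nov 10, Nov 11, Nov 12, Nov 13, skipping weekends) brings us to Friday, 2020/11/13, which is the last day of the re-inspection period.
The date termination becomes effective: 90 calendar days after 2020/11/13 is 2021/02/11.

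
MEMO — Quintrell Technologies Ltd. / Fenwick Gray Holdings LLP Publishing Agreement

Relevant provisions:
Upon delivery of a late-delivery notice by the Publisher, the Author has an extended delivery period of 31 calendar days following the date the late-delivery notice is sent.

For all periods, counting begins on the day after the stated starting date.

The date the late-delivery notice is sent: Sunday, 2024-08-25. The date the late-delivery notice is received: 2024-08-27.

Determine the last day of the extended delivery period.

2024-09-25

The last day of the extended delivery period: 2024-08-25 + 31 days = 2024-09-25.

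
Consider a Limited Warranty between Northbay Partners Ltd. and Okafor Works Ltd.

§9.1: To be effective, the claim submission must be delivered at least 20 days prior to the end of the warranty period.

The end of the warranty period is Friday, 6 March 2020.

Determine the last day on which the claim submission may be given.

15 February 2020

6 March 2020 minus 20 days is 15 February 2020.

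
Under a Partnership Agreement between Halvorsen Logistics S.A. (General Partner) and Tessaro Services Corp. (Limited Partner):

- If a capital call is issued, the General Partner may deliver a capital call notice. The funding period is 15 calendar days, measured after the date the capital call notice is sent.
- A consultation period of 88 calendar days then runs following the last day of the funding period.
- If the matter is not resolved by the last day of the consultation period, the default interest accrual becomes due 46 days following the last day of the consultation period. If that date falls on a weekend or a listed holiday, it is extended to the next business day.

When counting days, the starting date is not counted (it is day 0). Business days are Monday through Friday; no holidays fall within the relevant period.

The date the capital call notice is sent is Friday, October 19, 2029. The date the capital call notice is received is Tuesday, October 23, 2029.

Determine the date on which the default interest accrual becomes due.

March 18, 2030

The last day of the funding period: 15 calendar days after October 19, 2029 is November 3, 2029.
The last day of the consultation period: November 3, 2029 + 88 days = January 30, 2030.
Adding 46 calendar days to January 30, 2030 gives March 17, 2030, which is the date on which the default interest accrual becomes due. That falls on a Sunday, so it rolls to the next business day, Monday, March 18, 2030.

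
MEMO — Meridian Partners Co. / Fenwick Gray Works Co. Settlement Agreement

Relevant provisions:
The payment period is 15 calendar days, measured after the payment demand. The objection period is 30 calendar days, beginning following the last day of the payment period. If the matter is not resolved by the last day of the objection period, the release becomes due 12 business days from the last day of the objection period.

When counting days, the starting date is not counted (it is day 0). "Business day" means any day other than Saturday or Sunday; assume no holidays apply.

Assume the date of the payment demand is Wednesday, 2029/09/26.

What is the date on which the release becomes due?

The last day of the payment period: 2029/09/26 + 15 days = 2029/10/11.
The last day of the objection period: 2029/10/11 + 30 days = 2029/11/10.
The date on which the release becomes due: counting 12 business days from Saturday, 2029/11/10 (Nov 12, Nov 13, Nov 14, Nov 15, …, Nov 23, Nov 26, Nov 27, skipping weekends) reaches Tuesday, 2029/11/27.

2029/11/27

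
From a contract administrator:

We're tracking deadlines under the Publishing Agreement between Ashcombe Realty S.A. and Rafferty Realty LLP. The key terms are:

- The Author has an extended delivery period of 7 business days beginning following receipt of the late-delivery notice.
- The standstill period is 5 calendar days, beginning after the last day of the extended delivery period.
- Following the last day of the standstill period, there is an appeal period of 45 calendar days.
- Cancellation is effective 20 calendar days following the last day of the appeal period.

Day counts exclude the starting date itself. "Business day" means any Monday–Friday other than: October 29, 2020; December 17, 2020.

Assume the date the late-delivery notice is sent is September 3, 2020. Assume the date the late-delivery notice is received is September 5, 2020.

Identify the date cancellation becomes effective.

From Saturday, September 5, 2020, 7 business days (Sep 7, Sep 8, Sep 9, Sep 10, Sep 11, Sep 14, Sep 15, skipping weekends) brings us to Tuesday, September 15, 2020, which is the last day of the extended delivery period.
The last day of the standstill period: September 15, 2020 + 5 days = September 20, 2020.
Adding 45 calendar days to September 20, 2020 gives November 4, 2020, which is the last day of the appeal period.
Adding 20 calendar days to November 4, 2020 gives November 24, 2020, which is the date cancellation becomes effective.

November 24, 2020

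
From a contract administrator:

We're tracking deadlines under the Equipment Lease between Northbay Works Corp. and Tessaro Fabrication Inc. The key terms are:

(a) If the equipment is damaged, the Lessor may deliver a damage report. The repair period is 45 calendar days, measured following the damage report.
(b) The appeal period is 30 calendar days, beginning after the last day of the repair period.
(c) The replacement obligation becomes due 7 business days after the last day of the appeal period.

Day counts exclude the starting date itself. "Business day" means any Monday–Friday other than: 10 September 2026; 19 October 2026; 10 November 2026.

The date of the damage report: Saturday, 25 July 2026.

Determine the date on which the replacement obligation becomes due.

The last day of the repair period: 45 calendar days after 25 July 2026 is 8 September 2026.
The last day of the appeal period: 30 calendar days after 8 September 2026 is 8 October 2026.
The date on which the replacement obligation becomes due: 7 business days after Thursday, 8 October 2026, skipping weekends and the listed holiday on Oct 19 — Oct 9, Oct 12, Oct 13, Oct 14, Oct 15, Oct 16, Oct 20 — lands on Tuesday, 20 October 2026.

20 October 2026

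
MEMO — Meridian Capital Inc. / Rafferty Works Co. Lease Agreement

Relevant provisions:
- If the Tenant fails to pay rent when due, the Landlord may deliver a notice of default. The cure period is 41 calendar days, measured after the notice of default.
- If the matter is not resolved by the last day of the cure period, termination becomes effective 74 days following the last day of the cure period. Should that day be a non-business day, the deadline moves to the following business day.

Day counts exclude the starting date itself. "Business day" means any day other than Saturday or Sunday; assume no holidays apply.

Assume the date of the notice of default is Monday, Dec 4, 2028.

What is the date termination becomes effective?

The last day of the cure period: 41 calendar days after Dec 4, 2028 is Jan 14, 2029.
Adding 74 calendar days to Jan 14, 2029 gives Mar 29, 2029, which is the date termination becomes effective. Mar 29, 2029 is a Thursday, so no roll-forward applies.

Mar 29, 2029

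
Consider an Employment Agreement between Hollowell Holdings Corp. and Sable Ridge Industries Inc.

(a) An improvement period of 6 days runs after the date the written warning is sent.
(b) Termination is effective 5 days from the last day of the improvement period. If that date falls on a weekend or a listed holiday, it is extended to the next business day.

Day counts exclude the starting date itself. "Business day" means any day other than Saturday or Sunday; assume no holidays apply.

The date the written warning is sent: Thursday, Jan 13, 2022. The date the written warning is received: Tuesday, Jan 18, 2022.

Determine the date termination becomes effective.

Adding 6 calendar days to Jan 13, 2022 gives Jan 19, 2022, which is the last day of the improvement period.
The date termination becomes effective: Jan 19, 2022 + 5 days = Jan 24, 2022. Jan 24, 2022 is a Monday, so no roll-forward applies.

Jan 24, 2022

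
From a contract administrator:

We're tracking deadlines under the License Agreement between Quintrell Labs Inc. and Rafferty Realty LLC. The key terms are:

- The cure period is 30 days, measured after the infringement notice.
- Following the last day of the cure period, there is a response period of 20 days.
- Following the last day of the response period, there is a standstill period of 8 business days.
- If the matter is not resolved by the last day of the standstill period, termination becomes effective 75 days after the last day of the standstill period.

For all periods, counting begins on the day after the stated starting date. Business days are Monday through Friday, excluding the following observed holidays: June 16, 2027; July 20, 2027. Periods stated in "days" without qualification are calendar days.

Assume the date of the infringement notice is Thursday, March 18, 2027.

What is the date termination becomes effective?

August 2, 2027

Adding 30 calendar days to March 18, 2027 gives April 17, 2027, which is the last day of the cure period.
The last day of the response period: 20 calendar days after April 17, 2027 is May 7, 2027.
The last day of the standstill period: 8 business days after Friday, May 7, 2027, skipping weekends — May 10, May 11, May 12, May 13, May 14, May 17, May 18, May 19 — lands on Wednesday, May 19, 2027.
Adding 75 calendar days to May 19, 2027 gives August 2, 2027, which is the date termination becomes effective.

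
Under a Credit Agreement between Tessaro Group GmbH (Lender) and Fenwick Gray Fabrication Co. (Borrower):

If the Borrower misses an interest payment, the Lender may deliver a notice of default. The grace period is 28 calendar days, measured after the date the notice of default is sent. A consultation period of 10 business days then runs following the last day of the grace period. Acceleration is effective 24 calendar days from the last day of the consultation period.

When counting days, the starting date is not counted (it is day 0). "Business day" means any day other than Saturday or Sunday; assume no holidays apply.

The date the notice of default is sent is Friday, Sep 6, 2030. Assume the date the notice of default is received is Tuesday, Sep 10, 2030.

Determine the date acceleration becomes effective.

The last day of the grace period: 28 calendar days after Sep 6, 2030 is Oct 4, 2030.
The last day of the consultation period: 10 business days after Friday, Oct 4, 2030, skipping weekends — Oct 7, Oct 8, Oct 9, Oct 10, Oct 11, Oct 14, Oct 15, Oct 16, Oct 17, Oct 18 — lands on Friday, Oct 18, 2030.
The date acceleration becomes effective: 24 calendar days after Oct 18, 2030 is Nov 11, 2030.

Nov 11, 2030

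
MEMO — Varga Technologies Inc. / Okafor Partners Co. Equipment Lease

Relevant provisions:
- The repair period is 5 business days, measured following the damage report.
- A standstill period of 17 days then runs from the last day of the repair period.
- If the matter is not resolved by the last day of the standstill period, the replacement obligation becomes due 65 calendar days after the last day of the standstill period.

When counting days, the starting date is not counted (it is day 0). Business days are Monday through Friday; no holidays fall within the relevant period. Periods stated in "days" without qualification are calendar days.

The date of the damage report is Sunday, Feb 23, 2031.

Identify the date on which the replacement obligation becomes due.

May 21, 2031

The last day of the repair period: 5 business days after Sunday, Feb 23, 2031, skipping weekends — Feb 24, Feb 25, Feb 26, Feb 27, Feb 28 — lands on Friday, Feb 28, 2031.
Adding 17 calendar days to Feb 28, 2031 gives Mar 17, 2031, which is the last day of the standstill period.
Adding 65 calendar days to Mar 17, 2031 gives May 21, 2031, which is the date on which the replacement obligation becomes due.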